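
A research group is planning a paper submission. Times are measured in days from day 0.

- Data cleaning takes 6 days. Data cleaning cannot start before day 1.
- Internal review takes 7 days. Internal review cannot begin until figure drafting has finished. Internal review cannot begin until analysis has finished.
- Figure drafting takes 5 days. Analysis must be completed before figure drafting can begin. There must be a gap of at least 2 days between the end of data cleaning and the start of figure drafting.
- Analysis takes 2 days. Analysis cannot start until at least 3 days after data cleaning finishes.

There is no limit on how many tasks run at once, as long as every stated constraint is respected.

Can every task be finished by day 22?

No

Data cleaning waits on its own release at day 1, so it starts at day 1 and finishes at 1 + 6 = day 7.
After data cleaning (finishes day 7, plus 3-day gap → day 10), analysis can start at day 10 and finishes at day 12.
For figure drafting: analysis (finishes day 12); data cleaning (finishes day 7, plus 2-day gap → day 9). Taking the maximum gives a start of day 12, and it finishes at 12 + 5 = day 17.
Internal review cannot start until figure drafting (finishes day 17); analysis (finishes day 12). The controlling bound is day 17, so internal review finishes at 17 + 7 = day 24.
The earliest everything can be done is day 24, which is after the deadline of 22, so it is not possible.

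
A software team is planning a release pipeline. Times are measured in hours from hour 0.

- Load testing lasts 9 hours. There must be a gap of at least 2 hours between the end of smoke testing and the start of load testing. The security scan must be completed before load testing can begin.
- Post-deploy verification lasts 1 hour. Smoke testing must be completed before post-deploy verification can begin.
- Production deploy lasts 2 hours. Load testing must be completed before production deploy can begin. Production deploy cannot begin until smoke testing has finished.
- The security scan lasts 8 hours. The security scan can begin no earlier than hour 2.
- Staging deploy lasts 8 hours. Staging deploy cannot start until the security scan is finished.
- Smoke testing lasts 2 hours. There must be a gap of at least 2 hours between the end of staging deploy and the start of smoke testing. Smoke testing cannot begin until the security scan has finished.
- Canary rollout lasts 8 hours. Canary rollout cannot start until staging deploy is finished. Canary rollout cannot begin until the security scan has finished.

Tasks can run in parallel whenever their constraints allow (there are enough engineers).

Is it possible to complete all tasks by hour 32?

No

After its own release at hour 2, the security scan can start at hour 2 and finishes at hour 10.
After the security scan (finishes hour 10), staging deploy can start at hour 10 and finishes at hour 18.
Canary rollout cannot start until staging deploy (finishes hour 18); the security scan (finishes hour 10). The controlling bound is hour 18, so canary rollout finishes at 18 + 8 = hour 26.
Smoke testing has to wait for staging deploy (finishes hour 18, plus 2-hour gap → hour 20); the security scan (finishes hour 10). The latest of these is hour 20, so smoke testing runs hour 20 to 20 + 2 = hour 22.
After smoke testing (finishes hour 22), post-deploy verification can start at hour 22 and finishes at hour 23.
For load testing: smoke testing (finishes hour 22, plus 2-hour gap → hour 24); the security scan (finishes hour 10). Taking the maximum gives a start of hour 24, and it finishes at 24 + 9 = hour 33.
Production deploy needs all of load testing (finishes hour 33); smoke testing (finishes hour 22). That puts its earliest start at hour 33; it finishes at 33 + 2 = hour 35.
The earliest everything can be done is hour 35, which is after the deadline of 32, so it is not possible.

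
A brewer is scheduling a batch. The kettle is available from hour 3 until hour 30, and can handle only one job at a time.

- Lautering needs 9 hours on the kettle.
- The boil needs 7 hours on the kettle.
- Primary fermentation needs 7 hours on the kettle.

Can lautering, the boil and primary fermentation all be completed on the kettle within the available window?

Yes

The kettle window is 30 − 3 = 27 hours.
Running back to back, the jobs need 9 + 7 + 7 = 23 hours on the kettle.
Since 23 ≤ 27, they fit within the window.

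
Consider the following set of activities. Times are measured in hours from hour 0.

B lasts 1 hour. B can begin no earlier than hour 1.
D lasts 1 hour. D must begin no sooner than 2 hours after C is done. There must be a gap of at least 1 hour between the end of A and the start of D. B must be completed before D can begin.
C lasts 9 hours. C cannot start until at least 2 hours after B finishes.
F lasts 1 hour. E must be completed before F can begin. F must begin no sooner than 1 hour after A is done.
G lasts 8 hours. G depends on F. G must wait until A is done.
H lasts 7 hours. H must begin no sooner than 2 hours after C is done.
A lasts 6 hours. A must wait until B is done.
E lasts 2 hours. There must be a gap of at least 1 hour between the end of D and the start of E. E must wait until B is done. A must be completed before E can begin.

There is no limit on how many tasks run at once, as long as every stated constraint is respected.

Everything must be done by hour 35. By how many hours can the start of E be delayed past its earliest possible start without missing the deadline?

After its own release at hour 1, B can start at hour 1 and finishes at hour 2.
After B (finishes hour 2, plus 2-hour gap → hour 4), C can start at hour 4 and finishes at hour 13.
A cannot begin until B (finishes hour 2). It runs from hour 2 to 2 + 6 = hour 8.
D has to wait for C (finishes hour 13, plus 2-hour gap → hour 15); A (finishes hour 8, plus 1-hour gap → hour 9); B (finishes hour 2). The latest of these is hour 15, so D runs hour 15 to 15 + 1 = hour 16.
For E: D (finishes hour 16, plus 1-hour gap → hour 17); B (finishes hour 2); A (finishes hour 8). Taking the maximum gives a start of hour 17, and it finishes at 17 + 2 = hour 19.

Working backward from the deadline:
G has no dependents, so it just needs to finish by hour 35. Starting by 35 − 8 = hour 27 achieves that.
F has to be done before G (must start by hour 27). That means finishing by hour 27, i.e. starting by 27 − 1 = hour 26.
Since F (must start by hour 26) depends on it, E must finish by hour 26. Backing off its 2-hour duration gives a latest start of hour 24.
So E can start as early as hour 17 and as late as hour 24, giving 24 − 17 = 7 hours of slack.

7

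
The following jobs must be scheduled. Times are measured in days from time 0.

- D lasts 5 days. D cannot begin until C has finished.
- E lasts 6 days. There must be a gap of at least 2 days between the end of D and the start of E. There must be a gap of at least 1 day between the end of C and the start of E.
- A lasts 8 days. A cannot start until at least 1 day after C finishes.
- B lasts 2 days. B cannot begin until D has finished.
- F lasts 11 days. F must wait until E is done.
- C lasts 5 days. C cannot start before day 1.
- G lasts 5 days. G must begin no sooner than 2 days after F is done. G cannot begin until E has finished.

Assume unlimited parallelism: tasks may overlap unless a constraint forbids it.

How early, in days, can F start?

19

After its own release at day 1, C can start at day 1 and finishes at day 6.
D cannot begin until C (finishes day 6). It runs from day 6 to 6 + 5 = day 11.
E has to wait for D (finishes day 11, plus 2-day gap → day 13); C (finishes day 6, plus 1-day gap → day 7). The latest of these is day 13, so E runs day 13 to 13 + 6 = day 19.
F waits on E (finishes day 19), so the earliest it can start is day 19.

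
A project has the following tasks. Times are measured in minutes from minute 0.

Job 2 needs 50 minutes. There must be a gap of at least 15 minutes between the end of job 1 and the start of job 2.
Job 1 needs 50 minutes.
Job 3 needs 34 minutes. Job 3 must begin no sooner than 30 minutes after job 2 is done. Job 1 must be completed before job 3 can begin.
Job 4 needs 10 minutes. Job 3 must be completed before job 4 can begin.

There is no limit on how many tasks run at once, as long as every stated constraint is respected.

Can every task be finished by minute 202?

Yes

Job 1 can start immediately at minute 0; it finishes at minute 50.
Job 2 waits on job 1 (finishes minute 50, plus 15-minute gap → minute 65), so it starts at minute 65 and finishes at 65 + 50 = minute 115.
Job 3 cannot start until job 2 (finishes minute 115, plus 30-minute gap → minute 145); job 1 (finishes minute 50). The controlling bound is minute 145, so job 3 finishes at 145 + 34 = minute 179.
Job 4 cannot begin until job 3 (finishes minute 179). It runs from minute 179 to 179 + 10 = minute 189.
Every task is finished by minute 189, which is no later than the deadline of 202, so the schedule is feasible.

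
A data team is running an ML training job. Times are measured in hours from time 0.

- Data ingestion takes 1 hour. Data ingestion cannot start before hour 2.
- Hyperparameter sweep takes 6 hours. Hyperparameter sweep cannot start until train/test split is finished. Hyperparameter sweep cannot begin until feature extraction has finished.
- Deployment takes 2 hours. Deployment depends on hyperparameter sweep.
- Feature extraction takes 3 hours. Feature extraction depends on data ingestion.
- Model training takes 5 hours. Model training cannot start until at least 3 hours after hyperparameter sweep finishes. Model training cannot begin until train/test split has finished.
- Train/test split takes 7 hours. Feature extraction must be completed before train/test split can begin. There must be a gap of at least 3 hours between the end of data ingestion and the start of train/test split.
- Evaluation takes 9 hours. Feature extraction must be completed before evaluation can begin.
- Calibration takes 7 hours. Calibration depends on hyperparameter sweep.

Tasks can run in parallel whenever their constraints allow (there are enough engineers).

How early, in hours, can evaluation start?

6

Data ingestion cannot begin until its own release at hour 2. It runs from hour 2 to 2 + 1 = hour 3.
Feature extraction waits on data ingestion (finishes hour 3), so it starts at hour 3 and finishes at 3 + 3 = hour 6.
Evaluation waits on feature extraction (finishes hour 6), so the earliest it can start is hour 6.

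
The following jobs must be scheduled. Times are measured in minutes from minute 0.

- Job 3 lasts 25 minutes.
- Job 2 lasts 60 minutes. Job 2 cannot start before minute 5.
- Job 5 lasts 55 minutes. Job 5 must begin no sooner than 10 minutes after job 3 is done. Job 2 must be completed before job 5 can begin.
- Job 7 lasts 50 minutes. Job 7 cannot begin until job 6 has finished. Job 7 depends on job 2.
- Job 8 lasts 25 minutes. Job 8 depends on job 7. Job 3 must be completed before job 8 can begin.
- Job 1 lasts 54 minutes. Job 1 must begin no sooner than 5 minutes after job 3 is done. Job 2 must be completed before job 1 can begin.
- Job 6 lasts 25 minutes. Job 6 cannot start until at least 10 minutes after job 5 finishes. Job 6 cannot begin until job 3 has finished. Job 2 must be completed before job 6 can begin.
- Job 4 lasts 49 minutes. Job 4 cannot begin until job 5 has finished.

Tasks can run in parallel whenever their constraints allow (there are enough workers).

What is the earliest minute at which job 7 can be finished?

Nothing blocks job 3, so it runs from minute 0 to minute 25.
After its own release at minute 5, job 2 can start at minute 5 and finishes at minute 65.
Job 5 cannot start until job 3 (finishes minute 25, plus 10-minute gap → minute 35); job 2 (finishes minute 65). The controlling bound is minute 65, so job 5 finishes at 65 + 55 = minute 120.
Job 6 has to wait for job 5 (finishes minute 120, plus 10-minute gap → minute 130); job 3 (finishes minute 25); job 2 (finishes minute 65). The latest of these is minute 130, so job 6 runs minute 130 to 130 + 25 = minute 155.
Job 7 cannot start until job 6 (finishes minute 155); job 2 (finishes minute 65). The controlling bound is minute 155, so job 7 finishes at 155 + 50 = minute 205.

205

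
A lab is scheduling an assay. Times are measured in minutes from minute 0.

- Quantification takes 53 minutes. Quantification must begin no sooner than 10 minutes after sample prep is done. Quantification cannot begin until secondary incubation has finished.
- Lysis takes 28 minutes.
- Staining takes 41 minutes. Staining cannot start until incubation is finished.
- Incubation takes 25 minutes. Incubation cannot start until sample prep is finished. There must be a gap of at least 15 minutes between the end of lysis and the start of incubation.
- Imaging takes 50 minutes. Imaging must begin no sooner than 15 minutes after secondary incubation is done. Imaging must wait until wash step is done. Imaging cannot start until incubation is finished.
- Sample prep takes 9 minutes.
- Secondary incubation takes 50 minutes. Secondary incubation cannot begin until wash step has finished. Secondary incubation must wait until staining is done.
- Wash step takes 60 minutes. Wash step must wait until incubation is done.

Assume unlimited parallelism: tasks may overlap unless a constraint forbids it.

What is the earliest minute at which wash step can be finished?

Lysis has no prerequisites, so it starts at minute 0 and finishes at minute 28.
Sample prep can start immediately at minute 0; it finishes at minute 9.
For incubation: sample prep (finishes minute 9); lysis (finishes minute 28, plus 15-minute gap → minute 43). Taking the maximum gives a start of minute 43, and it finishes at 43 + 25 = minute 68.
Wash step cannot begin until incubation (finishes minute 68). It runs from minute 68 to 68 + 60 = minute 128.

128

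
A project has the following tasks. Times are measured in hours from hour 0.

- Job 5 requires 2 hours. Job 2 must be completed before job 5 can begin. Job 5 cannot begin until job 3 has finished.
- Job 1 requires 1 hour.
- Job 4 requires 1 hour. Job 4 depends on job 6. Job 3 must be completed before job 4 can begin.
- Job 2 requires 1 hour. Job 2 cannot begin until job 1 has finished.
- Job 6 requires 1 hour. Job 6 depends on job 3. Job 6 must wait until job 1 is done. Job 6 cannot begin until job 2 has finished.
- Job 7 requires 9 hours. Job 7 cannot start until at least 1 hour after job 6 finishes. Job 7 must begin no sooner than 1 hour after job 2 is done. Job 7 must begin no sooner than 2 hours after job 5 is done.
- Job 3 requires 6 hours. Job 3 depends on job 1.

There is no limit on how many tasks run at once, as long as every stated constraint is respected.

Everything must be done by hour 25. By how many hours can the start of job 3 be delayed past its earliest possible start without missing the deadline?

Job 1 can start immediately at hour 0; it finishes at hour 1.
Job 3 cannot begin until job 1 (finishes hour 1). It runs from hour 1 to 1 + 6 = hour 7.

Working backward from the deadline:
Job 7 has no dependents, so it just needs to finish by hour 25. Starting by 25 − 9 = hour 16 achieves that.
Job 5 feeds into job 7 (must start by hour 16, minus 2-hour gap → hour 14); so job 5 must finish by hour 14 and therefore start by hour 12.
Nothing follows job 4; the deadline of hour 25 is its only limit. It must start by 25 − 1 = hour 24.
Job 6 has several dependents: job 4 (must start by hour 24); job 7 (must start by hour 16, minus 1-hour gap → hour 15). The earliest of those limits is hour 15, so job 6 must start by 15 − 1 = hour 14.
For job 3: job 4 (must start by hour 24); job 5 (must start by hour 12); job 6 (must start by hour 14). The most restrictive is hour 12; with a 6-hour duration, job 3 must start by hour 6.
So job 3 can start as early as hour 1 and as late as hour 6, giving 6 − 1 = 5 hours of slack.

5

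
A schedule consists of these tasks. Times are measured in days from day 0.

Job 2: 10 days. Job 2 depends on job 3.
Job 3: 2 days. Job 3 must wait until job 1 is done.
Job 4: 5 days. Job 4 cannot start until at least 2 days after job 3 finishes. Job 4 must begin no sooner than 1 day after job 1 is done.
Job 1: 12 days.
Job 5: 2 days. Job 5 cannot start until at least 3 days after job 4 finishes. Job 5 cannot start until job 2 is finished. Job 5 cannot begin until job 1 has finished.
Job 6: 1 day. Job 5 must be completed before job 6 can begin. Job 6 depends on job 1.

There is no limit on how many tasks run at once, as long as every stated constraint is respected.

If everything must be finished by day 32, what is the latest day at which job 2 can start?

To finish by day 32, job 6 (duration 1) must start no later than day 31.
Job 5 must finish before job 6 (must start by day 31). With a 2-day duration, job 5 must start by 31 − 2 = day 29.
Since job 5 (must start by day 29) depends on it, job 2 must finish by day 29. Backing off its 10-day duration gives a latest start of day 19.

19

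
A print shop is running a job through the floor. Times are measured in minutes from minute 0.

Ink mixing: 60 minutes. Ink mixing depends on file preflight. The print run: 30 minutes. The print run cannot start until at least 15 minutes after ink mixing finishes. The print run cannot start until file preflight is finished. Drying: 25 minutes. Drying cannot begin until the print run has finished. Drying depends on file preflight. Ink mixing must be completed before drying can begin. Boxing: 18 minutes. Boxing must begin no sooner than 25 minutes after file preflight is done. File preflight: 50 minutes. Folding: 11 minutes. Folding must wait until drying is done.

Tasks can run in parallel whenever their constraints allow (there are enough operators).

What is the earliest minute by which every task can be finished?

File preflight can start immediately at minute 0; it finishes at minute 50.
Boxing waits on file preflight (finishes minute 50, plus 25-minute gap → minute 75), so it starts at minute 75 and finishes at 75 + 18 = minute 93.
Ink mixing cannot begin until file preflight (finishes minute 50). It runs from minute 50 to 50 + 60 = minute 110.
The print run cannot start until ink mixing (finishes minute 110, plus 15-minute gap → minute 125); file preflight (finishes minute 50). The controlling bound is minute 125, so the print run finishes at 125 + 30 = minute 155.
For drying: the print run (finishes minute 155); file preflight (finishes minute 50); ink mixing (finishes minute 110). Taking the maximum gives a start of minute 155, and it finishes at 155 + 25 = minute 180.
Folding waits on drying (finishes minute 180), so it starts at minute 180 and finishes at 180 + 11 = minute 191.
All tasks are finished once the last one completes. Finish times: File preflight at 50, Ink mixing at 110, The print run at 155, Drying at 180, Folding at 191, Boxing at 93. The latest is minute 191.

191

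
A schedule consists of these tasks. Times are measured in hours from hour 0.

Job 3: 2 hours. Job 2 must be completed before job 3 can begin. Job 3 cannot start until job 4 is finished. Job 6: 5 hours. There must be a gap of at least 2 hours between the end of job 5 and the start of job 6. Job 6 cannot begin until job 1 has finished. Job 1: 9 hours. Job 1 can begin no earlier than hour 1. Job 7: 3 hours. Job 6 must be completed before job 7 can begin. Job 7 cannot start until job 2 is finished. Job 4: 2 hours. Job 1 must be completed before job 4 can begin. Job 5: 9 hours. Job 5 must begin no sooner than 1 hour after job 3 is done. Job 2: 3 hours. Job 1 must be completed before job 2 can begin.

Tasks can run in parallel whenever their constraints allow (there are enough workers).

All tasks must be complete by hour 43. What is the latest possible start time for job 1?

9

Job 7 has no dependents, so it just needs to finish by hour 43. Starting by 43 − 3 = hour 40 achieves that.
Job 6 feeds into job 7 (must start by hour 40); so job 6 must finish by hour 40 and therefore start by hour 35.
Job 5 feeds into job 6 (must start by hour 35, minus 2-hour gap → hour 33); so job 5 must finish by hour 33 and therefore start by hour 24.
Job 3 feeds into job 5 (must start by hour 24, minus 1-hour gap → hour 23); so job 3 must finish by hour 23 and therefore start by hour 21.
For job 2: job 3 (must start by hour 21); job 7 (must start by hour 40). The most restrictive is hour 21; with a 3-hour duration, job 2 must start by hour 18.
Since job 3 (must start by hour 21) depends on it, job 4 must finish by hour 21. Backing off its 2-hour duration gives a latest start of hour 19.
Job 1 must finish in time for job 2 (must start by hour 18); job 4 (must start by hour 19); job 6 (must start by hour 35). The tightest is hour 18, so job 1 must start by 18 − 9 = hour 9.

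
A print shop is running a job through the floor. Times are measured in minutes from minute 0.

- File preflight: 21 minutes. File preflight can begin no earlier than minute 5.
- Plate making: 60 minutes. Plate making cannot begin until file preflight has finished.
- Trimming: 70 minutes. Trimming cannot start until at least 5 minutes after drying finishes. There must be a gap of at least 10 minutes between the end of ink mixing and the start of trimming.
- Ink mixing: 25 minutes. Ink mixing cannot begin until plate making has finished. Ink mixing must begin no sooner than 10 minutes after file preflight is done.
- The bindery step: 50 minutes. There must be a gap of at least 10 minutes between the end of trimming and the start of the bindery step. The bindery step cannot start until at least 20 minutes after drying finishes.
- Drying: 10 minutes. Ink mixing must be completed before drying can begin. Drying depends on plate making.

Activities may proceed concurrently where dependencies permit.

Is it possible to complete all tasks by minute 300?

File preflight cannot begin until its own release at minute 5. It runs from minute 5 to 5 + 21 = minute 26.
Plate making waits on file preflight (finishes minute 26), so it starts at minute 26 and finishes at 26 + 60 = minute 86.
Ink mixing has to wait for plate making (finishes minute 86); file preflight (finishes minute 26, plus 10-minute gap → minute 36). The latest of these is minute 86, so ink mixing runs minute 86 to 86 + 25 = minute 111.
Drying cannot start until ink mixing (finishes minute 111); plate making (finishes minute 86). The controlling bound is minute 111, so drying finishes at 111 + 10 = minute 121.
Trimming has to wait for drying (finishes minute 121, plus 5-minute gap → minute 126); ink mixing (finishes minute 111, plus 10-minute gap → minute 121). The latest of these is minute 126, so trimming runs minute 126 to 126 + 70 = minute 196.
For the bindery step: trimming (finishes minute 196, plus 10-minute gap → minute 206); drying (finishes minute 121, plus 20-minute gap → minute 141). Taking the maximum gives a start of minute 206, and it finishes at 206 + 50 = minute 256.
Every task is finished by minute 256, which is no later than the deadline of 300, so the schedule is feasible.

Yes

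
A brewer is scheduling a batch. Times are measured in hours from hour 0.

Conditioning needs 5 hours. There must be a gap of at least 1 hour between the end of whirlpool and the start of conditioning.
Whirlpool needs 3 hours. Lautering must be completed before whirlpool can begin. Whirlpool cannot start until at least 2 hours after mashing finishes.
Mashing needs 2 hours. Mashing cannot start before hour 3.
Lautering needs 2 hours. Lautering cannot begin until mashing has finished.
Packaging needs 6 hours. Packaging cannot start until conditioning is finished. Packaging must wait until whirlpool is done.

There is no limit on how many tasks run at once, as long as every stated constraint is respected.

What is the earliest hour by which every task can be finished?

Mashing waits on its own release at hour 3, so it starts at hour 3 and finishes at 3 + 2 = hour 5.
Lautering cannot begin until mashing (finishes hour 5). It runs from hour 5 to 5 + 2 = hour 7.
For whirlpool: lautering (finishes hour 7); mashing (finishes hour 5, plus 2-hour gap → hour 7). Taking the maximum gives a start of hour 7, and it finishes at 7 + 3 = hour 10.
After whirlpool (finishes hour 10, plus 1-hour gap → hour 11), conditioning can start at hour 11 and finishes at hour 16.
For packaging: conditioning (finishes hour 16); whirlpool (finishes hour 10). Taking the maximum gives a start of hour 16, and it finishes at 16 + 6 = hour 22.
All tasks are finished once the last one completes. Finish times: Mashing at 5, Lautering at 7, Whirlpool at 10, Conditioning at 16, Packaging at 22. The latest is hour 22.

22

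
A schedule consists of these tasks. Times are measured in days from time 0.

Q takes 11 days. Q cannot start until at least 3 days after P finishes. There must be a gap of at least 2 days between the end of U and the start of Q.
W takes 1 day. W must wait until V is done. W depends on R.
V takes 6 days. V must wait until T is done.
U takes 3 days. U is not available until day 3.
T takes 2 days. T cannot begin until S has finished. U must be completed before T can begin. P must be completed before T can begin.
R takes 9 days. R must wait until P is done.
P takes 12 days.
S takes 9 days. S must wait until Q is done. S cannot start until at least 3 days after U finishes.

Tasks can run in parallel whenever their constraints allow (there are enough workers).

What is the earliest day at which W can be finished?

U waits on its own release at day 3, so it starts at day 3 and finishes at 3 + 3 = day 6.
P has no prerequisites, so it starts at day 0 and finishes at day 12.
R waits on P (finishes day 12), so it starts at day 12 and finishes at 12 + 9 = day 21.
Q needs all of P (finishes day 12, plus 3-day gap → day 15); U (finishes day 6, plus 2-day gap → day 8). That puts its earliest start at day 15; it finishes at 15 + 11 = day 26.
S has to wait for Q (finishes day 26); U (finishes day 6, plus 3-day gap → day 9). The latest of these is day 26, so S runs day 26 to 26 + 9 = day 35.
T cannot start until S (finishes day 35); U (finishes day 6); P (finishes day 12). The controlling bound is day 35, so T finishes at 35 + 2 = day 37.
V cannot begin until T (finishes day 37). It runs from day 37 to 37 + 6 = day 43.
W has to wait for V (finishes day 43); R (finishes day 21). The latest of these is day 43, so W runs day 43 to 43 + 1 = day 44.

44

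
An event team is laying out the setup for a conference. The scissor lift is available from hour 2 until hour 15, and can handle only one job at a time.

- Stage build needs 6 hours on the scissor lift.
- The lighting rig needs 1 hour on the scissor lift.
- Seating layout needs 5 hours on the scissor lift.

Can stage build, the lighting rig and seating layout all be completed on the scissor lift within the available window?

The scissor lift window is 15 − 2 = 13 hours.
Running back to back, the jobs need 6 + 1 + 5 = 12 hours on the scissor lift.
Since 12 ≤ 13, they fit within the window.

Yes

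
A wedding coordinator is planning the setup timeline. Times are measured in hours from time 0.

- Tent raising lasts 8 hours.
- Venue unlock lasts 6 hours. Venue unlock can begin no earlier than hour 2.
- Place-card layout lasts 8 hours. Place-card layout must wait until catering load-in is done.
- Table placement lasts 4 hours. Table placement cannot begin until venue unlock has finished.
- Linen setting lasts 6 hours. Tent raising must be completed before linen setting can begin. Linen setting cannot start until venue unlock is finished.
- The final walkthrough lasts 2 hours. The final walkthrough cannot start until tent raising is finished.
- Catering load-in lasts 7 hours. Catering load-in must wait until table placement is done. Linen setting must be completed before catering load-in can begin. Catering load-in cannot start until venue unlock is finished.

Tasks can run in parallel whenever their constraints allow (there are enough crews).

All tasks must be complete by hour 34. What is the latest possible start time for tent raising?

5

Place-card layout must finish by hour 34; it takes 8 hours, so it must start by 34 − 8 = hour 26.
Catering load-in feeds into place-card layout (must start by hour 26); so catering load-in must finish by hour 26 and therefore start by hour 19.
Linen setting must finish before catering load-in (must start by hour 19). With a 6-hour duration, linen setting must start by 19 − 6 = hour 13.
Nothing follows the final walkthrough; the deadline of hour 34 is its only limit. It must start by 34 − 2 = hour 32.
Tent raising has several dependents: linen setting (must start by hour 13); the final walkthrough (must start by hour 32). The earliest of those limits is hour 13, so tent raising must start by 13 − 8 = hour 5.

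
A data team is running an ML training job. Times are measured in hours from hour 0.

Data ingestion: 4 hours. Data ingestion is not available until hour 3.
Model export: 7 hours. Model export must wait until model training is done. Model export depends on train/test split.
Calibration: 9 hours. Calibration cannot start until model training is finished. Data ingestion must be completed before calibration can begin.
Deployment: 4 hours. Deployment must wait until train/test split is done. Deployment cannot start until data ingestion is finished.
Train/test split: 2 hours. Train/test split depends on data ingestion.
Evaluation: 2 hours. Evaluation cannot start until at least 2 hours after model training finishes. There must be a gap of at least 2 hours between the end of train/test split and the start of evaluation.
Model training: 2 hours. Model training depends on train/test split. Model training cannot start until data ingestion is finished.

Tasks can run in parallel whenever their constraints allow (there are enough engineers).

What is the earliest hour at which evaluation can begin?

Data ingestion waits on its own release at hour 3, so it starts at hour 3 and finishes at 3 + 4 = hour 7.
After data ingestion (finishes hour 7), train/test split can start at hour 7 and finishes at hour 9.
For model training: train/test split (finishes hour 9); data ingestion (finishes hour 7). Taking the maximum gives a start of hour 9, and it finishes at 9 + 2 = hour 11.
Evaluation waits on model training (finishes hour 11, plus 2-hour gap → hour 13); train/test split (finishes hour 9, plus 2-hour gap → hour 11). The latest of these is hour 13, which is the earliest evaluation can start.

13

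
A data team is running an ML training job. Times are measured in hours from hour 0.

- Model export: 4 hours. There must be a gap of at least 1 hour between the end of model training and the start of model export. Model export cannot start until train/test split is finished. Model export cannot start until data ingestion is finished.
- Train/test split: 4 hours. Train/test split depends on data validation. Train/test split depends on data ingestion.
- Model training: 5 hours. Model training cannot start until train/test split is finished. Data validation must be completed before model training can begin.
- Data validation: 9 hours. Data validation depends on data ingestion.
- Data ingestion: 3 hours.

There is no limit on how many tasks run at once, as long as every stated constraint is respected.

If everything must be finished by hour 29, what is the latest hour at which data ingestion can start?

To finish by hour 29, model export (duration 4) must start no later than hour 25.
Since model export (must start by hour 25, minus 1-hour gap → hour 24) depends on it, model training must finish by hour 24. Backing off its 5-hour duration gives a latest start of hour 19.
Train/test split has several dependents: model training (must start by hour 19); model export (must start by hour 25). The earliest of those limits is hour 19, so train/test split must start by 19 − 4 = hour 15.
Data validation feeds train/test split (must start by hour 15); model training (must start by hour 19). Taking the minimum, data validation must finish by hour 15 and start by 15 − 9 = hour 6.
Data ingestion feeds data validation (must start by hour 6); train/test split (must start by hour 15); model export (must start by hour 25). Taking the minimum, data ingestion must finish by hour 6 and start by 6 − 3 = hour 3.

3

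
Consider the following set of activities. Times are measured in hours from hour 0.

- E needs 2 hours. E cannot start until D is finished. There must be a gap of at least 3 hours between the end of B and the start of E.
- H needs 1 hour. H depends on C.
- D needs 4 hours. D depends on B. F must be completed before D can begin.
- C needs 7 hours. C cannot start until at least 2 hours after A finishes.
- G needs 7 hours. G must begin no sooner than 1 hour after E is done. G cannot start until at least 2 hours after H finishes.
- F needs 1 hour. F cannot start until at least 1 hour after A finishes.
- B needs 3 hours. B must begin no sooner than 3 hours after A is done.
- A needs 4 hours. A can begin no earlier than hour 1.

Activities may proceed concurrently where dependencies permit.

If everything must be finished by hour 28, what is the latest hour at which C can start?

Nothing follows G; the deadline of hour 28 is its only limit. It must start by 28 − 7 = hour 21.
Since G (must start by hour 21, minus 2-hour gap → hour 19) depends on it, H must finish by hour 19. Backing off its 1-hour duration gives a latest start of hour 18.
C has to be done before H (must start by hour 18). That means finishing by hour 18, i.e. starting by 18 − 7 = hour 11.

11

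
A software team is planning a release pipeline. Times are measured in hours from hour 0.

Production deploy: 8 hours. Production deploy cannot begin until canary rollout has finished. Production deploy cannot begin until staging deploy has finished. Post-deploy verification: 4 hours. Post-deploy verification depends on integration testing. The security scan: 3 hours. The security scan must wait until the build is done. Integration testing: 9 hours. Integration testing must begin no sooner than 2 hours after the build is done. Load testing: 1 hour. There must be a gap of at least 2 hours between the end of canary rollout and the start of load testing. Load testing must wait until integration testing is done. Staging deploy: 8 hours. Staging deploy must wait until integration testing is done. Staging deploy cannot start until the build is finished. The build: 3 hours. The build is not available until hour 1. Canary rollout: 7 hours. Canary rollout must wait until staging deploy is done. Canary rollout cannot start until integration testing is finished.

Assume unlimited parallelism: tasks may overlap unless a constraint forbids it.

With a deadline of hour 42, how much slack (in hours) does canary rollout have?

The build waits on its own release at hour 1, so it starts at hour 1 and finishes at 1 + 3 = hour 4.
Integration testing waits on the build (finishes hour 4, plus 2-hour gap → hour 6), so it starts at hour 6 and finishes at 6 + 9 = hour 15.
Staging deploy cannot start until integration testing (finishes hour 15); the build (finishes hour 4). The controlling bound is hour 15, so staging deploy finishes at 15 + 8 = hour 23.
For canary rollout: staging deploy (finishes hour 23); integration testing (finishes hour 15). Taking the maximum gives a start of hour 23, and it finishes at 23 + 7 = hour 30.

Working backward from the deadline:
Load testing must finish by hour 42; it takes 1 hour, so it must start by 42 − 1 = hour 41.
Nothing follows production deploy; the deadline of hour 42 is its only limit. It must start by 42 − 8 = hour 34.
Canary rollout must finish in time for load testing (must start by hour 41, minus 2-hour gap → hour 39); production deploy (must start by hour 34). The tightest is hour 34, so canary rollout must start by 34 − 7 = hour 27.
So canary rollout can start as early as hour 23 and as late as hour 27, giving 27 − 23 = 4 hours of slack.

4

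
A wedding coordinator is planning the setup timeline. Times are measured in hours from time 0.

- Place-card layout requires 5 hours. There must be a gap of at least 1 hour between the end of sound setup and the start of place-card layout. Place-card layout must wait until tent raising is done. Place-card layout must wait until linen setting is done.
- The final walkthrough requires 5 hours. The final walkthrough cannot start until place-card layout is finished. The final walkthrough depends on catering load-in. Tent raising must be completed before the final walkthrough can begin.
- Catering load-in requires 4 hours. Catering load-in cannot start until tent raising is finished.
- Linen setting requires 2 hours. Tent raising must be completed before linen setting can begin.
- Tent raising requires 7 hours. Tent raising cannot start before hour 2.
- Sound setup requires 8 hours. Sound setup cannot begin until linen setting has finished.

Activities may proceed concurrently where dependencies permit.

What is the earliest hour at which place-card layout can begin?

20

After its own release at hour 2, tent raising can start at hour 2 and finishes at hour 9.
Linen setting cannot begin until tent raising (finishes hour 9). It runs from hour 9 to 9 + 2 = hour 11.
Sound setup cannot begin until linen setting (finishes hour 11). It runs from hour 11 to 11 + 8 = hour 19.
Place-card layout waits on sound setup (finishes hour 19, plus 1-hour gap → hour 20); tent raising (finishes hour 9); linen setting (finishes hour 11). The latest of these is hour 20, which is the earliest place-card layout can start.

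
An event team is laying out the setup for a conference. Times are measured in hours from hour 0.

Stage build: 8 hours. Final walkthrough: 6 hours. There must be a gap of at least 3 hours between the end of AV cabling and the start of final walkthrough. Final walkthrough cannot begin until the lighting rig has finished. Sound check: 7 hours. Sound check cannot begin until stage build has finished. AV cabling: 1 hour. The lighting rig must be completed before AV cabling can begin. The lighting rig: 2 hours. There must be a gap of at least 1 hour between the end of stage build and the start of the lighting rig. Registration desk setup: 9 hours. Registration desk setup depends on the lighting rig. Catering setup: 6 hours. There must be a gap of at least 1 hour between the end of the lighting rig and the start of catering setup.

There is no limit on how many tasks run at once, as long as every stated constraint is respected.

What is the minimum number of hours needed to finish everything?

Stage build can start immediately at hour 0; it finishes at hour 8.
Sound check waits on stage build (finishes hour 8), so it starts at hour 8 and finishes at 8 + 7 = hour 15.
After stage build (finishes hour 8, plus 1-hour gap → hour 9), the lighting rig can start at hour 9 and finishes at hour 11.
After the lighting rig (finishes hour 11, plus 1-hour gap → hour 12), catering setup can start at hour 12 and finishes at hour 18.
Registration desk setup waits on the lighting rig (finishes hour 11), so it starts at hour 11 and finishes at 11 + 9 = hour 20.
After the lighting rig (finishes hour 11), AV cabling can start at hour 11 and finishes at hour 12.
Final walkthrough has to wait for AV cabling (finishes hour 12, plus 3-hour gap → hour 15); the lighting rig (finishes hour 11). The latest of these is hour 15, so final walkthrough runs hour 15 to 15 + 6 = hour 21.
All tasks are finished once the last one completes. Finish times: Stage build at 8, The lighting rig at 11, AV cabling at 12, Registration desk setup at 20, Catering setup at 18, Sound check at 15, Final walkthrough at 21. The latest is hour 21.

21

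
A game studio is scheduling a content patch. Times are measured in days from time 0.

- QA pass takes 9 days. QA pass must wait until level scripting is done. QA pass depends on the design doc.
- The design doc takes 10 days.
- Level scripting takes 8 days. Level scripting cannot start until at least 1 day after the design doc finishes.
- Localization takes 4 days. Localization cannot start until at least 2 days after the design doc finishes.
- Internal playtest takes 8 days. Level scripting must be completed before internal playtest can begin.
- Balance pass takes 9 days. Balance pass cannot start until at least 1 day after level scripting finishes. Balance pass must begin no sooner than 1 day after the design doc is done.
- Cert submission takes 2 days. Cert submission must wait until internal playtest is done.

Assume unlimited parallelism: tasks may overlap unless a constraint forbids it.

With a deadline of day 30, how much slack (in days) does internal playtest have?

Nothing blocks the design doc, so it runs from day 0 to day 10.
Level scripting cannot begin until the design doc (finishes day 10, plus 1-day gap → day 11). It runs from day 11 to 11 + 8 = day 19.
Internal playtest cannot begin until level scripting (finishes day 19). It runs from day 19 to 19 + 8 = day 27.

Working backward from the deadline:
Nothing follows cert submission; the deadline of day 30 is its only limit. It must start by 30 − 2 = day 28.
Internal playtest has to be done before cert submission (must start by day 28). That means finishing by day 28, i.e. starting by 28 − 8 = day 20.
So internal playtest can start as early as day 19 and as late as day 20, giving 20 − 19 = 1 day of slack.

1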